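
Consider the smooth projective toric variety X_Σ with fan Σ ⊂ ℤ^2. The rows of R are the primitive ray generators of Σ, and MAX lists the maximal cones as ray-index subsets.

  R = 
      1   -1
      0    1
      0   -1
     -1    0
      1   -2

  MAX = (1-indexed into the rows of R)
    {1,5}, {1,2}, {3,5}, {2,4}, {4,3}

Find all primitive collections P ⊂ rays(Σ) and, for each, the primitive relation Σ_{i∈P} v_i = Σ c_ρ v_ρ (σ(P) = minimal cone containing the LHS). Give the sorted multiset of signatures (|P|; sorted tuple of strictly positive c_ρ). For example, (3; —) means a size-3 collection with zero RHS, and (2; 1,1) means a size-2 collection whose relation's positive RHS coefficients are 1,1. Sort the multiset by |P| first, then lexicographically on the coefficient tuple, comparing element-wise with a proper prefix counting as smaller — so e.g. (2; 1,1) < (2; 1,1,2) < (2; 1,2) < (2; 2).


5 collections generate NE(X_Σ); each relation:

  P = {2,3}:  v_{2} + v_{3} = 0  ⇒ sig = (2; —)
  P = {1,3}:  v_{1} + v_{3} = v_{5}  ⇒ sig = (2; 1)
  P = {1,4}:  v_{1} + v_{4} = v_{3}  ⇒ sig = (2; 1)
  P = {2,5}:  v_{2} + v_{5} = v_{1}  ⇒ sig = (2; 1)
  P = {4,5}:  v_{4} + v_{5} = 2·v_{3}  ⇒ sig = (2; 2)

so the primitive-relation signature multiset is
    |P|=2: 5 collections, coeffs (), (1), (1), (1), (2)


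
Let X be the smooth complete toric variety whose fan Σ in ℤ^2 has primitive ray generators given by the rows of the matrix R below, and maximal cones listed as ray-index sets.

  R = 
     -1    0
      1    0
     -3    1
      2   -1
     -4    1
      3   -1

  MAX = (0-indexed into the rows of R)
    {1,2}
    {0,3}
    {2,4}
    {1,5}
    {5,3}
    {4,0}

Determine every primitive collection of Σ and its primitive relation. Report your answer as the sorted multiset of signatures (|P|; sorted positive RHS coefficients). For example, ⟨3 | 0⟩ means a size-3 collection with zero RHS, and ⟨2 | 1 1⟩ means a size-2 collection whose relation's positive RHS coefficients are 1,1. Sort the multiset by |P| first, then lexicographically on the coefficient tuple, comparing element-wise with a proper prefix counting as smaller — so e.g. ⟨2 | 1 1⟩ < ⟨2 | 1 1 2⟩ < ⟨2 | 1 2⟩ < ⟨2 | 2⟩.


9 collections generate NE(X_Σ); each relation:

  {0,1}:  v_{0} + v_{1} = 0 — sig = ⟨2 | 0⟩
  {2,5}:  v_{2} + v_{5} = 0 — sig = ⟨2 | 0⟩
  {0,2}:  v_{0} + v_{2} = v_{4} — sig = ⟨2 | 1⟩
  {0,5}:  v_{0} + v_{5} = v_{3} — sig = ⟨2 | 1⟩
  {1,3}:  v_{1} + v_{3} = v_{5} — sig = ⟨2 | 1⟩
  {1,4}:  v_{1} + v_{4} = v_{2} — sig = ⟨2 | 1⟩
  {2,3}:  v_{2} + v_{3} = v_{0} — sig = ⟨2 | 1⟩
  {4,5}:  v_{4} + v_{5} = v_{0} — sig = ⟨2 | 1⟩
  {3,4}:  v_{3} + v_{4} = 2·v_{0} — sig = ⟨2 | 2⟩

Hence PRS(X_Σ) =
[⟨2 | 0⟩, ⟨2 | 0⟩, ⟨2 | 1⟩, ⟨2 | 1⟩, ⟨2 | 1⟩, ⟨2 | 1⟩, ⟨2 | 1⟩, ⟨2 | 1⟩, ⟨2 | 2⟩]


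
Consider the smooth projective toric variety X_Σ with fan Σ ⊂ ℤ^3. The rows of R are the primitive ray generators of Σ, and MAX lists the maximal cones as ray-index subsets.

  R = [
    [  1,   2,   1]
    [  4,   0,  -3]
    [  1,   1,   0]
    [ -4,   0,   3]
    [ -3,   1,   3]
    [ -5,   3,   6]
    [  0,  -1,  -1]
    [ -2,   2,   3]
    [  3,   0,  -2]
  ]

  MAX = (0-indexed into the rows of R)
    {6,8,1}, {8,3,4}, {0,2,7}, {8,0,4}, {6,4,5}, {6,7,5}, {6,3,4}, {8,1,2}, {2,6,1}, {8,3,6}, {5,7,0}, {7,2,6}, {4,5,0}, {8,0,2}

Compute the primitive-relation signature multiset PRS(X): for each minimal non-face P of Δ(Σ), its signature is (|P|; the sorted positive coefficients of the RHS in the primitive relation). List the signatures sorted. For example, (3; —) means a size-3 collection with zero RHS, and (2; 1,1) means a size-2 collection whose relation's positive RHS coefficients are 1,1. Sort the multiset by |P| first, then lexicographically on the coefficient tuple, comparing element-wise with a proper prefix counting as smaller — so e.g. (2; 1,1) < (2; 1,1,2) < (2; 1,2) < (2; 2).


Σ has 17 primitive collections:

  {1,3}:  v_{1} + v_{3} = 0  ⟹  sig = (2; —)
  {0,6}:  v_{0} + v_{6} = v_{2}  ⟹  sig = (2; 1)
  {1,4}:  v_{1} + v_{4} = v_{2}  ⟹  sig = (2; 1)
  {2,3}:  v_{2} + v_{3} = v_{4}  ⟹  sig = (2; 1)
  {2,4}:  v_{2} + v_{4} = v_{7}  ⟹  sig = (2; 1)
  {4,7}:  v_{4} + v_{7} = v_{5}  ⟹  sig = (2; 1)
  {7,8}:  v_{7} + v_{8} = v_{0}  ⟹  sig = (2; 1)
  {1,5}:  v_{1} + v_{5} = v_{2} + v_{7}  ⟹  sig = (2; 1,1)
  {5,8}:  v_{5} + v_{8} = v_{0} + v_{4}  ⟹  sig = (2; 1,1)
  {0,1}:  v_{0} + v_{1} = 2·v_{2} + v_{8}  ⟹  sig = (2; 1,2)
  {0,3}:  v_{0} + v_{3} = 2·v_{4} + v_{8}  ⟹  sig = (2; 1,2)
  {1,7}:  v_{1} + v_{7} = 2·v_{2}  ⟹  sig = (2; 2)
  {2,5}:  v_{2} + v_{5} = 2·v_{7}  ⟹  sig = (2; 2)
  {3,7}:  v_{3} + v_{7} = 2·v_{4}  ⟹  sig = (2; 2)
  {3,5}:  v_{3} + v_{5} = 3·v_{4}  ⟹  sig = (2; 3)
  {4,6,8}:  v_{4} + v_{6} + v_{8} = 0  ⟹  sig = (3; —)
  {2,6,8}:  v_{2} + v_{6} + v_{8} = v_{1}  ⟹  sig = (3; 1)

Hence PRS(X_Σ) =
{ (2; —),  (2; 1) ×6,  (2; 1,1) ×2,  (2; 1,2) ×2,  (2; 2) ×3,  (2; 3),  (3; —),  (3; 1) }


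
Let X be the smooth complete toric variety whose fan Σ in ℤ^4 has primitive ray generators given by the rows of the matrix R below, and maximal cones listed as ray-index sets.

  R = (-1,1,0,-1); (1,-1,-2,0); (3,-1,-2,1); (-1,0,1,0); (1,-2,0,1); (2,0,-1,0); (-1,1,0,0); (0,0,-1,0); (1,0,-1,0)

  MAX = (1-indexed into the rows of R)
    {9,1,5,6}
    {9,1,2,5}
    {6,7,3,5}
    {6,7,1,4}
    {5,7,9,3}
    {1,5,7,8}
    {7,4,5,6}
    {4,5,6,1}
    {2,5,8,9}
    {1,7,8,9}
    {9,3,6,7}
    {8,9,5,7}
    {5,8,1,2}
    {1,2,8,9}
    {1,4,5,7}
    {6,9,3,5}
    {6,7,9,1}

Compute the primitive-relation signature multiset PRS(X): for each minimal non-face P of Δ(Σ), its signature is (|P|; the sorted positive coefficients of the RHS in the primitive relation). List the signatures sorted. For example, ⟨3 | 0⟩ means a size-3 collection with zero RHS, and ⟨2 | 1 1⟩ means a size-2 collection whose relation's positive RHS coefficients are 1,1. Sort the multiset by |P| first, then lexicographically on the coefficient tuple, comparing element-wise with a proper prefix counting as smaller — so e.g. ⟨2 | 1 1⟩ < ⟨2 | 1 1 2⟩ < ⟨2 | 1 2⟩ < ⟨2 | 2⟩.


Σ has 14 primitive collections:

  P = {4,9}:  v_{4} + v_{9} = 0 ; sig = ⟨2 | 0⟩
  P = {2,4}:  v_{2} + v_{4} = v_{1} + v_{5} + v_{8} ; sig = ⟨2 | 1 1 1⟩
  P = {3,4}:  v_{3} + v_{4} = v_{5} + v_{6} + v_{7} ; sig = ⟨2 | 1 1 1⟩
  P = {4,8}:  v_{4} + v_{8} = v_{1} + v_{5} + v_{7} ; sig = ⟨2 | 1 1 1⟩
  P = {2,3}:  v_{2} + v_{3} = v_{5} + v_{8} + 3·v_{9} ; sig = ⟨2 | 1 1 3⟩
  P = {2,6}:  v_{2} + v_{6} = v_{1} + v_{5} + 3·v_{9} ; sig = ⟨2 | 1 1 3⟩
  P = {3,8}:  v_{3} + v_{8} = v_{5} + v_{7} + 3·v_{9} ; sig = ⟨2 | 1 1 3⟩
  P = {1,3}:  v_{1} + v_{3} = 2·v_{9} ; sig = ⟨2 | 2⟩
  P = {2,7}:  v_{2} + v_{7} = 2·v_{8} ; sig = ⟨2 | 2⟩
  P = {6,8}:  v_{6} + v_{8} = 2·v_{9} ; sig = ⟨2 | 2⟩
  P = {1,5,6,7}:  v_{1} + v_{5} + v_{6} + v_{7} = v_{9} ; sig = ⟨4 | 1⟩
  P = {1,5,7,9}:  v_{1} + v_{5} + v_{7} + v_{9} = v_{8} ; sig = ⟨4 | 1⟩
  P = {1,5,8,9}:  v_{1} + v_{5} + v_{8} + v_{9} = v_{2} ; sig = ⟨4 | 1⟩
  P = {5,6,7,9}:  v_{5} + v_{6} + v_{7} + v_{9} = v_{3} ; sig = ⟨4 | 1⟩

Sorted signature multiset PRS(X):
    |P|=2: 10 collections, coeffs (), (1,1,1), (1,1,1), (1,1,1), (1,1,3), (1,1,3), (1,1,3), (2), (2), (2)
    |P|=4: 4 collections, coeffs (1), (1), (1), (1)


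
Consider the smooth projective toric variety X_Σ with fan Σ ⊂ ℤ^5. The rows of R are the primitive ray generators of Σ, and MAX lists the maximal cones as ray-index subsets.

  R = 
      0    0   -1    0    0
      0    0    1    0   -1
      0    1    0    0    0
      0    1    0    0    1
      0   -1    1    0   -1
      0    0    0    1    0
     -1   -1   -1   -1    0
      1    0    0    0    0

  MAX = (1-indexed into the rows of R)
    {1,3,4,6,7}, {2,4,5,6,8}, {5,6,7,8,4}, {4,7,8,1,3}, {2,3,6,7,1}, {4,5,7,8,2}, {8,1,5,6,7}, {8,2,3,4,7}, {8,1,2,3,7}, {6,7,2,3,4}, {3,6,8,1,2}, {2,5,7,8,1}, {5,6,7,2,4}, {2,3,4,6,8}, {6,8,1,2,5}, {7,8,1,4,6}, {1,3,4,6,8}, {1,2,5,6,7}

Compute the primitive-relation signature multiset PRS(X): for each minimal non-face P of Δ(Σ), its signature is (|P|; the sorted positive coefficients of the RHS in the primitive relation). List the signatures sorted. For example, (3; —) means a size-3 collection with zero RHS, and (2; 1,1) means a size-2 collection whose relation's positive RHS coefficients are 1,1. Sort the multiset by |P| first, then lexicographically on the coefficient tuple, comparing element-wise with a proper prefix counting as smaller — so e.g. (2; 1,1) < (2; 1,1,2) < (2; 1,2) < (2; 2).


Primitive collections (5):

  • {3,5}:  v_{3} + v_{5} = v_{2} ; sig = (2; 1)
  • {1,4,5}:  v_{1} + v_{4} + v_{5} = 0 ; sig = (3; —)
  • {1,2,4}:  v_{1} + v_{2} + v_{4} = v_{3} ; sig = (3; 1)
  • {3,6,7,8}:  v_{3} + v_{6} + v_{7} + v_{8} = v_{1} ; sig = (4; 1)
  • {2,6,7,8}:  v_{2} + v_{6} + v_{7} + v_{8} = v_{1} + v_{5} ; sig = (4; 1,1)

Hence PRS(X_Σ) =
[(2; 1), (3; —), (3; 1), (4; 1), (4; 1,1)]


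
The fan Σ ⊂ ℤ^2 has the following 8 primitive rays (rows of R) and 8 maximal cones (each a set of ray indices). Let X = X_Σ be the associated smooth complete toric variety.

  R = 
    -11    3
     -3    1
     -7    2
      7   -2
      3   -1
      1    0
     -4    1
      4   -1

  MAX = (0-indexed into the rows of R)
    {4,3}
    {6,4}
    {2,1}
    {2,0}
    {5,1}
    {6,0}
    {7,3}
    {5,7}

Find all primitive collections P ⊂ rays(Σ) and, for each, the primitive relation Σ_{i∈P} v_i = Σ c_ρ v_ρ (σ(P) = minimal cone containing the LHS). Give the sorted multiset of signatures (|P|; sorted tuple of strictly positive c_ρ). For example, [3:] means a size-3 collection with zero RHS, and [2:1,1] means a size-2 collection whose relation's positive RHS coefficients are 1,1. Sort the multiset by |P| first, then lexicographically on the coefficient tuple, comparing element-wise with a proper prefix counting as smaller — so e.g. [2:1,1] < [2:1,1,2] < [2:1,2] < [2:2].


20 collections generate NE(X_Σ); each relation:

  {1,4}:  v_{1} + v_{4} = 0  →  sig = [2:]
  {2,3}:  v_{2} + v_{3} = 0  →  sig = [2:]
  {6,7}:  v_{6} + v_{7} = 0  →  sig = [2:]
  {0,3}:  v_{0} + v_{3} = v_{6}  →  sig = [2:1]
  {0,7}:  v_{0} + v_{7} = v_{2}  →  sig = [2:1]
  {1,3}:  v_{1} + v_{3} = v_{7}  →  sig = [2:1]
  {1,6}:  v_{1} + v_{6} = v_{2}  →  sig = [2:1]
  {1,7}:  v_{1} + v_{7} = v_{5}  →  sig = [2:1]
  {2,4}:  v_{2} + v_{4} = v_{6}  →  sig = [2:1]
  {2,6}:  v_{2} + v_{6} = v_{0}  →  sig = [2:1]
  {2,7}:  v_{2} + v_{7} = v_{1}  →  sig = [2:1]
  {3,6}:  v_{3} + v_{6} = v_{4}  →  sig = [2:1]
  {4,5}:  v_{4} + v_{5} = v_{7}  →  sig = [2:1]
  {4,7}:  v_{4} + v_{7} = v_{3}  →  sig = [2:1]
  {5,6}:  v_{5} + v_{6} = v_{1}  →  sig = [2:1]
  {0,5}:  v_{0} + v_{5} = v_{1} + v_{2}  →  sig = [2:1,1]
  {0,1}:  v_{0} + v_{1} = 2·v_{2}  →  sig = [2:2]
  {0,4}:  v_{0} + v_{4} = 2·v_{6}  →  sig = [2:2]
  {2,5}:  v_{2} + v_{5} = 2·v_{1}  →  sig = [2:2]
  {3,5}:  v_{3} + v_{5} = 2·v_{7}  →  sig = [2:2]

Signatures (|P|; sorted positive RHS coefficients), sorted:
{ [2:] ×3,  [2:1] ×12,  [2:1,1],  [2:2] ×4 }


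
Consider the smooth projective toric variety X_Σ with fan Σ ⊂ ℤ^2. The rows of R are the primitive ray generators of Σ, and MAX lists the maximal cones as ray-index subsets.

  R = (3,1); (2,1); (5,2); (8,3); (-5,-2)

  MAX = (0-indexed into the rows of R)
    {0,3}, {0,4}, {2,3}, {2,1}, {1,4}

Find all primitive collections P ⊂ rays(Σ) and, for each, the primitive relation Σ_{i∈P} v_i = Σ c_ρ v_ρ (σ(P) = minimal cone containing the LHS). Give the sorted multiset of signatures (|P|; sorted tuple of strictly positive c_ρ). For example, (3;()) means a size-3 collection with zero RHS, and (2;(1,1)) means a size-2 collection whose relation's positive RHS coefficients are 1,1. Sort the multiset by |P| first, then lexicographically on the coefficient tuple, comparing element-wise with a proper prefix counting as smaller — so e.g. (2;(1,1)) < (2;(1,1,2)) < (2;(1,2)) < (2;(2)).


Primitive collections (5):

  P = {2,4}:  v_{2} + v_{4} = 0  ⟹  sig = (2;())
  P = {0,1}:  v_{0} + v_{1} = v_{2}  ⟹  sig = (2;(1))
  P = {0,2}:  v_{0} + v_{2} = v_{3}  ⟹  sig = (2;(1))
  P = {3,4}:  v_{3} + v_{4} = v_{0}  ⟹  sig = (2;(1))
  P = {1,3}:  v_{1} + v_{3} = 2·v_{2}  ⟹  sig = (2;(2))

so the primitive-relation signature multiset is
[(2;()), (2;(1)), (2;(1)), (2;(1)), (2;(2))]


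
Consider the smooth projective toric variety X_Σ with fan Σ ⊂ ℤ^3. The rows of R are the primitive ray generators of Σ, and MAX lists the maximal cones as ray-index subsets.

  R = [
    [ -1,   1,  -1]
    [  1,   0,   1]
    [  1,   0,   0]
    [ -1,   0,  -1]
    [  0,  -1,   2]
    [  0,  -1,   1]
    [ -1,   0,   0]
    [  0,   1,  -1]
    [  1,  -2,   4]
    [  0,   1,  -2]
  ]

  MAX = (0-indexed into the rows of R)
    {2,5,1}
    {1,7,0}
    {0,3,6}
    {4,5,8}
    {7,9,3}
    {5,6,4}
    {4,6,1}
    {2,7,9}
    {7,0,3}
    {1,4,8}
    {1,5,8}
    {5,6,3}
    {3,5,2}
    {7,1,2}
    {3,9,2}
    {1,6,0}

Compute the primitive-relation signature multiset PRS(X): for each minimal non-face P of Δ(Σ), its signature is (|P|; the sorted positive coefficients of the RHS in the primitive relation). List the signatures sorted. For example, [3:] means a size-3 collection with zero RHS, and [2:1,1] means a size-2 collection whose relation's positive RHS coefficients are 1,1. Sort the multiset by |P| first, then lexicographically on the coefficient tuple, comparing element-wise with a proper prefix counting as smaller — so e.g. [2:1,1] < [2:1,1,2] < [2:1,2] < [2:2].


Primitive collections (24):

  P={1,3}:  v_{1} + v_{3} = 0 ; sig = [2:]
  P={2,6}:  v_{2} + v_{6} = 0 ; sig = [2:]
  P={4,9}:  v_{4} + v_{9} = 0 ; sig = [2:]
  P={5,7}:  v_{5} + v_{7} = 0 ; sig = [2:]
  P={0,2}:  v_{0} + v_{2} = v_{7} ; sig = [2:1]
  P={0,5}:  v_{0} + v_{5} = v_{6} ; sig = [2:1]
  P={6,7}:  v_{6} + v_{7} = v_{0} ; sig = [2:1]
  P={1,9}:  v_{1} + v_{9} = v_{2} + v_{7} ; sig = [2:1,1]
  P={2,4}:  v_{2} + v_{4} = v_{1} + v_{5} ; sig = [2:1,1]
  P={3,4}:  v_{3} + v_{4} = v_{5} + v_{6} ; sig = [2:1,1]
  P={3,8}:  v_{3} + v_{8} = v_{4} + v_{5} ; sig = [2:1,1]
  P={4,7}:  v_{4} + v_{7} = v_{1} + v_{6} ; sig = [2:1,1]
  P={5,9}:  v_{5} + v_{9} = v_{2} + v_{3} ; sig = [2:1,1]
  P={6,9}:  v_{6} + v_{9} = v_{3} + v_{7} ; sig = [2:1,1]
  P={7,8}:  v_{7} + v_{8} = v_{1} + v_{4} ; sig = [2:1,1]
  P={8,9}:  v_{8} + v_{9} = v_{1} + v_{5} ; sig = [2:1,1]
  P={0,8}:  v_{0} + v_{8} = v_{1} + v_{4} + v_{6} ; sig = [2:1,1,1]
  P={0,4}:  v_{0} + v_{4} = v_{1} + 2·v_{6} ; sig = [2:1,2]
  P={0,9}:  v_{0} + v_{9} = v_{3} + 2·v_{7} ; sig = [2:1,2]
  P={6,8}:  v_{6} + v_{8} = 2·v_{4} ; sig = [2:2]
  P={2,8}:  v_{2} + v_{8} = 2·v_{1} + 2·v_{5} ; sig = [2:2,2]
  P={1,4,5}:  v_{1} + v_{4} + v_{5} = v_{8} ; sig = [3:1]
  P={1,5,6}:  v_{1} + v_{5} + v_{6} = v_{4} ; sig = [3:1]
  P={2,3,7}:  v_{2} + v_{3} + v_{7} = v_{9} ; sig = [3:1]

so the primitive-relation signature multiset is
{ [2:] ×4,  [2:1] ×3,  [2:1,1] ×9,  [2:1,1,1],  [2:1,2] ×2,  [2:2],  [2:2,2],  [3:1] ×3 }


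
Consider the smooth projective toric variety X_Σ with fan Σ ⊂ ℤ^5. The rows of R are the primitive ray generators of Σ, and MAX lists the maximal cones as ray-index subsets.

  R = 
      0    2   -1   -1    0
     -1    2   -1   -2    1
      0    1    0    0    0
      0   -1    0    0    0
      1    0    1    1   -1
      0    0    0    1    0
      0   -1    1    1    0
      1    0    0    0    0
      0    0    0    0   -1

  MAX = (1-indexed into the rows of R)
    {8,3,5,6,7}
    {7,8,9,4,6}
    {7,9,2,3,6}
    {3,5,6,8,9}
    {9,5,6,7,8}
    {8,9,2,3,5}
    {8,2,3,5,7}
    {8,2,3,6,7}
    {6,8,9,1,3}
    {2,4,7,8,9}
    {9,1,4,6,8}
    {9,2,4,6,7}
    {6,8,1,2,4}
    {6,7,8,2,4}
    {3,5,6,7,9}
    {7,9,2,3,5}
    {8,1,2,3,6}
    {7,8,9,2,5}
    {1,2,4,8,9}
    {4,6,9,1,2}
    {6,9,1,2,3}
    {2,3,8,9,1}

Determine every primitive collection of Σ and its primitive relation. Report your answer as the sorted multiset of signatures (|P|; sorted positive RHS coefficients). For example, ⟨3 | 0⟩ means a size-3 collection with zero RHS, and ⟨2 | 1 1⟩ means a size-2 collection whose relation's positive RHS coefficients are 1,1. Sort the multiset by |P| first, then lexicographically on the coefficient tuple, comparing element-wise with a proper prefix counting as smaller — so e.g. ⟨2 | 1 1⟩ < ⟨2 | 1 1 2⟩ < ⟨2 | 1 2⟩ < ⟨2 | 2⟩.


Δ(Σ) — 9 vertices, 7 min non-faces:

  • {3,4}:  v_{3} + v_{4} = 0  so sig = ⟨2 | 0⟩
  • {1,7}:  v_{1} + v_{7} = v_{3}  so sig = ⟨2 | 1⟩
  • {4,5}:  v_{4} + v_{5} = v_{7} + v_{8} + v_{9}  so sig = ⟨2 | 1 1 1⟩
  • {1,5}:  v_{1} + v_{5} = 2·v_{3} + v_{8} + v_{9}  so sig = ⟨2 | 1 1 2⟩
  • {2,5,6}:  v_{2} + v_{5} + v_{6} = 2·v_{3}  so sig = ⟨3 | 2⟩
  • {2,6,8,9}:  v_{2} + v_{6} + v_{8} + v_{9} = v_{1}  so sig = ⟨4 | 1⟩
  • {3,7,8,9}:  v_{3} + v_{7} + v_{8} + v_{9} = v_{5}  so sig = ⟨4 | 1⟩

Hence PRS(X_Σ) =
[⟨2 | 0⟩, ⟨2 | 1⟩, ⟨2 | 1 1 1⟩, ⟨2 | 1 1 2⟩, ⟨3 | 2⟩, ⟨4 | 1⟩, ⟨4 | 1⟩]


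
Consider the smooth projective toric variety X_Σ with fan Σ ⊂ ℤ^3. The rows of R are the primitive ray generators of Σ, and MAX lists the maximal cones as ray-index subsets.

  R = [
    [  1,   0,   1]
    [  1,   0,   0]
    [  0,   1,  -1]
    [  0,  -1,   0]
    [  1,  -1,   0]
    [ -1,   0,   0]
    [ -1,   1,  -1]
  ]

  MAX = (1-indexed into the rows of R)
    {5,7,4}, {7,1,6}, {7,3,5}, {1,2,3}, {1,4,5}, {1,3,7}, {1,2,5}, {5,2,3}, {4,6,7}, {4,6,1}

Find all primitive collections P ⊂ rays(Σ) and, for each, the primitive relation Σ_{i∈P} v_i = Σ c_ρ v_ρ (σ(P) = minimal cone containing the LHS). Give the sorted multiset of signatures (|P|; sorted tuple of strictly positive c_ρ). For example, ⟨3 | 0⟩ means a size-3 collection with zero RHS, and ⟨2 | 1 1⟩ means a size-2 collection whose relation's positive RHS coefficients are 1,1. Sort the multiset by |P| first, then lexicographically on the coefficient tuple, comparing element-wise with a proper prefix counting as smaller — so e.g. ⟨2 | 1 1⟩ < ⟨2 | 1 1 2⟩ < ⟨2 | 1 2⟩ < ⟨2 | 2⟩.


Δ(Σ) — 7 vertices, 9 min non-faces:

  {2,6}:  v_{2} + v_{6} = 0  ⟹  sig = ⟨2 | 0⟩
  {2,4}:  v_{2} + v_{4} = v_{5}  ⟹  sig = ⟨2 | 1⟩
  {2,7}:  v_{2} + v_{7} = v_{3}  ⟹  sig = ⟨2 | 1⟩
  {3,6}:  v_{3} + v_{6} = v_{7}  ⟹  sig = ⟨2 | 1⟩
  {5,6}:  v_{5} + v_{6} = v_{4}  ⟹  sig = ⟨2 | 1⟩
  {3,4}:  v_{3} + v_{4} = v_{5} + v_{7}  ⟹  sig = ⟨2 | 1 1⟩
  {1,4,7}:  v_{1} + v_{4} + v_{7} = 0  ⟹  sig = ⟨3 | 0⟩
  {1,5,7}:  v_{1} + v_{5} + v_{7} = v_{2}  ⟹  sig = ⟨3 | 1⟩
  {1,3,5}:  v_{1} + v_{3} + v_{5} = 2·v_{2}  ⟹  sig = ⟨3 | 2⟩

so the primitive-relation signature multiset is
[⟨2 | 0⟩, ⟨2 | 1⟩, ⟨2 | 1⟩, ⟨2 | 1⟩, ⟨2 | 1⟩, ⟨2 | 1 1⟩, ⟨3 | 0⟩, ⟨3 | 1⟩, ⟨3 | 2⟩]


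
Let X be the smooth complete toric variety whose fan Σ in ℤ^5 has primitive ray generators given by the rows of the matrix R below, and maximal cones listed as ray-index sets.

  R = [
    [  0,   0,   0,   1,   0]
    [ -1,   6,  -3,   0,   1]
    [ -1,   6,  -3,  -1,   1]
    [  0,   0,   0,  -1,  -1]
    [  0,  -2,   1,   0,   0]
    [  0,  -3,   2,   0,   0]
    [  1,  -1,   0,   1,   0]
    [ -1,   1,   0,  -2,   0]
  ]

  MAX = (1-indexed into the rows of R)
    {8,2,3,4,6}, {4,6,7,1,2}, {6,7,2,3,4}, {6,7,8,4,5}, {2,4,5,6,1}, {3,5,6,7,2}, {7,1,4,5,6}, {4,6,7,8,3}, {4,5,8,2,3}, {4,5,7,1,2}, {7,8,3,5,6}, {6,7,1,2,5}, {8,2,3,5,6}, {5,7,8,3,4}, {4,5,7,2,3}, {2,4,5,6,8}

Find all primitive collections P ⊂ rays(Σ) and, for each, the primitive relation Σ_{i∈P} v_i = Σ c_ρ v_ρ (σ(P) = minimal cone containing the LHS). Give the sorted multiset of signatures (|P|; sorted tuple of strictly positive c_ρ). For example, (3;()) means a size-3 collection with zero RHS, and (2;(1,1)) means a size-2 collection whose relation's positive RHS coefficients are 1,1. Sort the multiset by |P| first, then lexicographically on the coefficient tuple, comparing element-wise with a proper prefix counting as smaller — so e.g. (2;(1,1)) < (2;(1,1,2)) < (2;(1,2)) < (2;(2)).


Minimal non-faces — 5 found among 8 rays, 16 max cones:

  • {1,3}:  v_{1} + v_{3} = v_{2}  ⇒ sig = (2;(1))
  • {1,8}:  v_{1} + v_{8} = v_{2} + v_{4} + v_{5} + v_{6}  ⇒ sig = (2;(1,1,1,1))
  • {2,7,8}:  v_{2} + v_{7} + v_{8} = v_{3}  ⇒ sig = (3;(1))
  • {3,4,5,6}:  v_{3} + v_{4} + v_{5} + v_{6} = v_{8}  ⇒ sig = (4;(1))
  • {2,4,5,6,7}:  v_{2} + v_{4} + v_{5} + v_{6} + v_{7} = 0  ⇒ sig = (5;())

Signatures (|P|; sorted positive RHS coefficients), sorted:
{ (2;(1)),  (2;(1,1,1,1)),  (3;(1)),  (4;(1)),  (5;()) }


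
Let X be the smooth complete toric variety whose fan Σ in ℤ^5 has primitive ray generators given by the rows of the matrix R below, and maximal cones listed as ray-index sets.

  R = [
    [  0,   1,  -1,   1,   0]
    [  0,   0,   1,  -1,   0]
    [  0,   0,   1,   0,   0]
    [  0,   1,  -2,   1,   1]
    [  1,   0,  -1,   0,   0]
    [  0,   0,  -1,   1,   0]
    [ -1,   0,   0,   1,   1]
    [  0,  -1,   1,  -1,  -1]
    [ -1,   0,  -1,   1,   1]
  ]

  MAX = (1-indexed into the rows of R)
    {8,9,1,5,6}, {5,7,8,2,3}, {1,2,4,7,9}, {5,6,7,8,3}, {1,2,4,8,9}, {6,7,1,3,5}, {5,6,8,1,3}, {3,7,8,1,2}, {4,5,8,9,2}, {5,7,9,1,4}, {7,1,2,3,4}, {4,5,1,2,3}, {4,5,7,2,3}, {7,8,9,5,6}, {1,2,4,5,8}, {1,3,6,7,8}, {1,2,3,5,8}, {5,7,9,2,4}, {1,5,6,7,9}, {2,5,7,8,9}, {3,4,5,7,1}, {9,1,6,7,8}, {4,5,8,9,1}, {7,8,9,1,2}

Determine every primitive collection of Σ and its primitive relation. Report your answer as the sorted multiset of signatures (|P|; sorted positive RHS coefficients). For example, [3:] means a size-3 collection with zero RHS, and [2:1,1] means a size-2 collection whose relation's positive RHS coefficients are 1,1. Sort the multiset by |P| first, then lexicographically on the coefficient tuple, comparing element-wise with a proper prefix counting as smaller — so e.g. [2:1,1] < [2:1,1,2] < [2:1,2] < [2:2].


8 minimal non-faces of Δ(Σ) (on 9 rays):

  P={2,6}:  v_{2} + v_{6} = 0 — sig = [2:]
  P={3,9}:  v_{3} + v_{9} = v_{7} — sig = [2:1]
  P={4,6}:  v_{4} + v_{6} = v_{1} + v_{5} + v_{9} — sig = [2:1,1,1]
  P={3,4,8}:  v_{3} + v_{4} + v_{8} = 0 — sig = [3:]
  P={4,7,8}:  v_{4} + v_{7} + v_{8} = v_{9} — sig = [3:1]
  P={1,2,5,9}:  v_{1} + v_{2} + v_{5} + v_{9} = v_{4} — sig = [4:1]
  P={1,5,7,8}:  v_{1} + v_{5} + v_{7} + v_{8} = v_{6} — sig = [4:1]
  P={1,2,5,7}:  v_{1} + v_{2} + v_{5} + v_{7} = v_{3} + v_{4} — sig = [4:1,1]

Signatures (|P|; sorted positive RHS coefficients), sorted:
    [2:]
    [2:1]
    [2:1,1,1]
    [3:]
    [3:1]
    [4:1]
    [4:1]
    [4:1,1]


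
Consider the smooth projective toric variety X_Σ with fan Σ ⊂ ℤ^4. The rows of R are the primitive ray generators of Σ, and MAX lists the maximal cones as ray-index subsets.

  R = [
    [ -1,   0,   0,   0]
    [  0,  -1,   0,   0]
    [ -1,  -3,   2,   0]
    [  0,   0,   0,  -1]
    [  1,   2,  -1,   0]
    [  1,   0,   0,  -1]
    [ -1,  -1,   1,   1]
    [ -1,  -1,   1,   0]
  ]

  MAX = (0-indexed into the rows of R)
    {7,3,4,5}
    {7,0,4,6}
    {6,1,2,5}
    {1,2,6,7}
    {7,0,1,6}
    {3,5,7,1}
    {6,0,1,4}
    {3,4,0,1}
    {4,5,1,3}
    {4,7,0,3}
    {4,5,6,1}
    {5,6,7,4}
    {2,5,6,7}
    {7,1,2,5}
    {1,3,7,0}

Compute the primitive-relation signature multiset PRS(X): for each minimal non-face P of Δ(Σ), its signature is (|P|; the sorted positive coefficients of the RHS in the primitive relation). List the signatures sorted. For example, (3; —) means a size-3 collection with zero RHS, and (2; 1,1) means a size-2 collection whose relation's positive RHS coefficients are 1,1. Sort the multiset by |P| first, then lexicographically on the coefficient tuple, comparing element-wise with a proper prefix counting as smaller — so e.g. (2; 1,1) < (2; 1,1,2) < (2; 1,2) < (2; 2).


Minimal non-faces — 7 found among 8 rays, 15 max cones:

  P = {0,5}:  v_{0} + v_{5} = v_{3}  so sig = (2; 1)
  P = {3,6}:  v_{3} + v_{6} = v_{7}  so sig = (2; 1)
  P = {2,4}:  v_{2} + v_{4} = v_{5} + v_{6}  so sig = (2; 1,1)
  P = {2,3}:  v_{2} + v_{3} = v_{1} + v_{5} + 2·v_{7}  so sig = (2; 1,1,2)
  P = {0,2}:  v_{0} + v_{2} = v_{1} + 2·v_{7}  so sig = (2; 1,2)
  P = {1,4,7}:  v_{1} + v_{4} + v_{7} = 0  so sig = (3; —)
  P = {1,5,6,7}:  v_{1} + v_{5} + v_{6} + v_{7} = v_{2}  so sig = (4; 1)

Sorted signature multiset PRS(X):
    (2; 1)
    (2; 1)
    (2; 1,1)
    (2; 1,1,2)
    (2; 1,2)
    (3; —)
    (4; 1)


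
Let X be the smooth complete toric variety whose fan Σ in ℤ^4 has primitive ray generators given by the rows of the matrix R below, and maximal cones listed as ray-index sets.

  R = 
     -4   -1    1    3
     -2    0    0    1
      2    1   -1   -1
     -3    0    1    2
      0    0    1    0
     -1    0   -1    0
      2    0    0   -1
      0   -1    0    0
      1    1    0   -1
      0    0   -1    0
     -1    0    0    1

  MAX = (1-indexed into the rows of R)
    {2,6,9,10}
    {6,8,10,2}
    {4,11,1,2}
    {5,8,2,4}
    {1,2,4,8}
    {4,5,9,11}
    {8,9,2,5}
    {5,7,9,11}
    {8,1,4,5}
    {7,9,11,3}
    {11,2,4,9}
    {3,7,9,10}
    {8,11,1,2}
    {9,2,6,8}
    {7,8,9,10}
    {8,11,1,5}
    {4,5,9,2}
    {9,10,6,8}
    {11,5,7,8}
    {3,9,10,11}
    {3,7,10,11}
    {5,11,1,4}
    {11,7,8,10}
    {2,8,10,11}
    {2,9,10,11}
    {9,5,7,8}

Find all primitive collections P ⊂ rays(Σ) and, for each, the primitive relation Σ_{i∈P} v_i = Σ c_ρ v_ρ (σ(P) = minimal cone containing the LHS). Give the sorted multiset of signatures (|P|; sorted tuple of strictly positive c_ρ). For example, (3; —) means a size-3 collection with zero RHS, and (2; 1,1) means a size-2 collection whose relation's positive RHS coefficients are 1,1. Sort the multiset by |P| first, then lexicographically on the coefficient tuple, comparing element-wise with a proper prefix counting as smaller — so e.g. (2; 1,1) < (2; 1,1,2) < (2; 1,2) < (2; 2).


Primitive collections (25):

  P = {2,7}:  v_{2} + v_{7} = 0  →  sig = (2; —)
  P = {5,10}:  v_{5} + v_{10} = 0  →  sig = (2; —)
  P = {1,9}:  v_{1} + v_{9} = v_{4}  →  sig = (2; 1)
  P = {3,8}:  v_{3} + v_{8} = v_{7} + v_{10}  →  sig = (2; 1,1)
  P = {4,7}:  v_{4} + v_{7} = v_{5} + v_{11}  →  sig = (2; 1,1)
  P = {4,10}:  v_{4} + v_{10} = v_{2} + v_{11}  →  sig = (2; 1,1)
  P = {6,11}:  v_{6} + v_{11} = v_{2} + v_{10}  →  sig = (2; 1,1)
  P = {2,3}:  v_{2} + v_{3} = v_{9} + v_{10} + v_{11}  →  sig = (2; 1,1,1)
  P = {3,5}:  v_{3} + v_{5} = v_{7} + v_{9} + v_{11}  →  sig = (2; 1,1,1)
  P = {5,6}:  v_{5} + v_{6} = v_{2} + v_{8} + v_{9}  →  sig = (2; 1,1,1)
  P = {6,7}:  v_{6} + v_{7} = v_{8} + v_{9} + v_{10}  →  sig = (2; 1,1,1)
  P = {1,6}:  v_{1} + v_{6} = 2·v_{2} + v_{8} + v_{11}  →  sig = (2; 1,1,2)
  P = {1,7}:  v_{1} + v_{7} = v_{5} + v_{8} + 2·v_{11}  →  sig = (2; 1,1,2)
  P = {1,10}:  v_{1} + v_{10} = v_{2} + v_{8} + 2·v_{11}  →  sig = (2; 1,1,2)
  P = {3,4}:  v_{3} + v_{4} = v_{9} + 2·v_{11}  →  sig = (2; 1,2)
  P = {3,6}:  v_{3} + v_{6} = v_{9} + 2·v_{10}  →  sig = (2; 1,2)
  P = {1,3}:  v_{1} + v_{3} = 2·v_{11}  →  sig = (2; 2)
  P = {4,6}:  v_{4} + v_{6} = 2·v_{2}  →  sig = (2; 2)
  P = {8,9,11}:  v_{8} + v_{9} + v_{11} = 0  →  sig = (3; —)
  P = {2,5,11}:  v_{2} + v_{5} + v_{11} = v_{4}  →  sig = (3; 1)
  P = {4,8,11}:  v_{4} + v_{8} + v_{11} = v_{1}  →  sig = (3; 1)
  P = {4,8,9}:  v_{4} + v_{8} + v_{9} = v_{2} + v_{5}  →  sig = (3; 1,1)
  P = {1,2,5}:  v_{1} + v_{2} + v_{5} = 2·v_{4} + v_{8}  →  sig = (3; 1,2)
  P = {2,8,9,10}:  v_{2} + v_{8} + v_{9} + v_{10} = v_{6}  →  sig = (4; 1)
  P = {7,9,10,11}:  v_{7} + v_{9} + v_{10} + v_{11} = v_{3}  →  sig = (4; 1)

Signatures (|P|; sorted positive RHS coefficients), sorted:
[(2; —), (2; —), (2; 1), (2; 1,1), (2; 1,1), (2; 1,1), (2; 1,1), (2; 1,1,1), (2; 1,1,1), (2; 1,1,1), (2; 1,1,1), (2; 1,1,2), (2; 1,1,2), (2; 1,1,2), (2; 1,2), (2; 1,2), (2; 2), (2; 2), (3; —), (3; 1), (3; 1), (3; 1,1), (3; 1,2), (4; 1), (4; 1)]


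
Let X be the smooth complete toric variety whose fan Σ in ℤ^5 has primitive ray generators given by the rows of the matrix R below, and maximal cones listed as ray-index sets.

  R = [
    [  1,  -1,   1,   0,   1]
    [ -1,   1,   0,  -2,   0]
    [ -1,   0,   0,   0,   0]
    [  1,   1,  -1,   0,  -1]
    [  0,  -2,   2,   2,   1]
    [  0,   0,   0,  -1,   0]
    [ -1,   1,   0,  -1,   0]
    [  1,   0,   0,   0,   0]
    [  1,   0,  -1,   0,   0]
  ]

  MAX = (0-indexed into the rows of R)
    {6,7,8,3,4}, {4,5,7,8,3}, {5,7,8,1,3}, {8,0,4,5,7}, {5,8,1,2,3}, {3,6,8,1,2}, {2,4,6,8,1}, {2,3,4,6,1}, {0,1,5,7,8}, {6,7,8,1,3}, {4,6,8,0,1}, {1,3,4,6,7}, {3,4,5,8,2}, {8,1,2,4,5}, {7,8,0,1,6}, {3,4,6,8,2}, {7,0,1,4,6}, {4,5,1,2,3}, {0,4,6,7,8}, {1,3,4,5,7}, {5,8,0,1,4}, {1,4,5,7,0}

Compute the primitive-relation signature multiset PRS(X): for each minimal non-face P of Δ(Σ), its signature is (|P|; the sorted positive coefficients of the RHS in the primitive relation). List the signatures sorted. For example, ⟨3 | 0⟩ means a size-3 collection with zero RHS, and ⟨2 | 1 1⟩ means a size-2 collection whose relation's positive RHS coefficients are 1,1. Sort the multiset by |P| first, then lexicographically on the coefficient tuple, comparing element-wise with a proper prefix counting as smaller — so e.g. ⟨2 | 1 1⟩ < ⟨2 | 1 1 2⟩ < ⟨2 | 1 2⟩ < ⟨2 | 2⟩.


Primitive collections (6):

  P={2,7}:  v_{2} + v_{7} = 0 — sig = ⟨2 | 0⟩
  P={5,6}:  v_{5} + v_{6} = v_{1} — sig = ⟨2 | 1⟩
  P={0,2}:  v_{0} + v_{2} = v_{1} + v_{4} + v_{8} — sig = ⟨2 | 1 1 1⟩
  P={0,3}:  v_{0} + v_{3} = 2·v_{7} — sig = ⟨2 | 2⟩
  P={1,3,4,8}:  v_{1} + v_{3} + v_{4} + v_{8} = v_{7} — sig = ⟨4 | 1⟩
  P={1,4,7,8}:  v_{1} + v_{4} + v_{7} + v_{8} = v_{0} — sig = ⟨4 | 1⟩

Hence PRS(X_Σ) =
[⟨2 | 0⟩, ⟨2 | 1⟩, ⟨2 | 1 1 1⟩, ⟨2 | 2⟩, ⟨4 | 1⟩, ⟨4 | 1⟩]


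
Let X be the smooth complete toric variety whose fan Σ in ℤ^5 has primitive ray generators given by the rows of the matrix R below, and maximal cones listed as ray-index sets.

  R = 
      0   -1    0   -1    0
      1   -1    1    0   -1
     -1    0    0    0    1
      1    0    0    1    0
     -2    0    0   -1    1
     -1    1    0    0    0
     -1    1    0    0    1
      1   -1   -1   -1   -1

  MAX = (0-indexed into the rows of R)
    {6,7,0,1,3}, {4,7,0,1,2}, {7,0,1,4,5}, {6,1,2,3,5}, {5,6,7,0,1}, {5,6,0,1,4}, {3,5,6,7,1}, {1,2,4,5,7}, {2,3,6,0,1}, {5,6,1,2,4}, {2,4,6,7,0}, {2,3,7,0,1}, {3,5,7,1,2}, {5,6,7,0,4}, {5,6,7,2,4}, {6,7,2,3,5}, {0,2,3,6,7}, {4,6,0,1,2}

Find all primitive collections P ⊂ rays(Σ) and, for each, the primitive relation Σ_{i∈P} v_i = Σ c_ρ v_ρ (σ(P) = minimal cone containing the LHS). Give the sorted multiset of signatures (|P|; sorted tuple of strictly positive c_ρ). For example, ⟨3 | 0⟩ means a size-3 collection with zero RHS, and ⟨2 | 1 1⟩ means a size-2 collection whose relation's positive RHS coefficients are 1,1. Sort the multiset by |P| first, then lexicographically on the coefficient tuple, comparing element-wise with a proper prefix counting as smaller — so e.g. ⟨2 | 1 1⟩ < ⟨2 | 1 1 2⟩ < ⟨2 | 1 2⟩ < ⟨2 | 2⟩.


5 minimal non-faces of Δ(Σ) (on 8 rays):

  {3,4}:  v_{3} + v_{4} = v_{2}  ⟹  sig = ⟨2 | 1⟩
  {0,3,5}:  v_{0} + v_{3} + v_{5} = 0  ⟹  sig = ⟨3 | 0⟩
  {0,2,5}:  v_{0} + v_{2} + v_{5} = v_{4}  ⟹  sig = ⟨3 | 1⟩
  {1,2,6,7}:  v_{1} + v_{2} + v_{6} + v_{7} = v_{0}  ⟹  sig = ⟨4 | 1⟩
  {1,4,6,7}:  v_{1} + v_{4} + v_{6} + v_{7} = 2·v_{0} + v_{5}  ⟹  sig = ⟨4 | 1 2⟩

Signatures (|P|; sorted positive RHS coefficients), sorted:
[⟨2 | 1⟩, ⟨3 | 0⟩, ⟨3 | 1⟩, ⟨4 | 1⟩, ⟨4 | 1 2⟩]


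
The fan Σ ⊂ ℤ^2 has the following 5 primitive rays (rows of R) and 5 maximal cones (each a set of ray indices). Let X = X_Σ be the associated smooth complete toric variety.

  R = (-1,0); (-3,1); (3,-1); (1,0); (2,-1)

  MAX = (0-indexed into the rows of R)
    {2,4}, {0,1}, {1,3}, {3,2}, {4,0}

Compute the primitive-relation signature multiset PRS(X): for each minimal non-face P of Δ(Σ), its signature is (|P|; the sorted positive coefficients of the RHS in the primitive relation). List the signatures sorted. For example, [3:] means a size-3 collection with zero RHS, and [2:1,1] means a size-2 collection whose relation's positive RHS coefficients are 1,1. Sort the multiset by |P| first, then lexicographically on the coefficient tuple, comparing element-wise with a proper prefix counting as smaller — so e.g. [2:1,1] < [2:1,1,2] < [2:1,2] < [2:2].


Σ has 5 primitive collections:

  P = {0,3}:  v_{0} + v_{3} = 0  ⇒ sig = [2:]
  P = {1,2}:  v_{1} + v_{2} = 0  ⇒ sig = [2:]
  P = {0,2}:  v_{0} + v_{2} = v_{4}  ⇒ sig = [2:1]
  P = {1,4}:  v_{1} + v_{4} = v_{0}  ⇒ sig = [2:1]
  P = {3,4}:  v_{3} + v_{4} = v_{2}  ⇒ sig = [2:1]

Signatures (|P|; sorted positive RHS coefficients), sorted:
    |P|=2: 5 collections, coeffs (), (), (1), (1), (1)


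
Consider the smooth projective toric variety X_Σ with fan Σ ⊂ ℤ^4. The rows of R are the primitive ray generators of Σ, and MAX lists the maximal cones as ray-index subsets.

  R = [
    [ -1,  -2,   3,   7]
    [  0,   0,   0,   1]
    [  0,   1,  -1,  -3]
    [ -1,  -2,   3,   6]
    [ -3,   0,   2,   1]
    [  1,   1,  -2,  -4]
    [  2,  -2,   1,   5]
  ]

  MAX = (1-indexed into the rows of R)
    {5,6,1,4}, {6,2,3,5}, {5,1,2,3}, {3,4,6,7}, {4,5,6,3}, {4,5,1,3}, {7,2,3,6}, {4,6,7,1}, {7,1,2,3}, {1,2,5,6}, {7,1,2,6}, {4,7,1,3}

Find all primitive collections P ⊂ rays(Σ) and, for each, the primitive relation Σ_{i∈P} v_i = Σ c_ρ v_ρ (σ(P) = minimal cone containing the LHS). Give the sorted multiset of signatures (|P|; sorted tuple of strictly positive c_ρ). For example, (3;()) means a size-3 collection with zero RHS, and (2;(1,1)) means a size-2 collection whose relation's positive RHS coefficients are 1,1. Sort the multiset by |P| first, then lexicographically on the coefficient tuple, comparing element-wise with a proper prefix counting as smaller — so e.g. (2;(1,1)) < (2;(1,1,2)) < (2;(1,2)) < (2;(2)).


Δ(Σ) — 7 vertices, 3 min non-faces:

  • {2,4}:  v_{2} + v_{4} = v_{1}  →  sig = (2;(1))
  • {5,7}:  v_{5} + v_{7} = v_{4}  →  sig = (2;(1))
  • {1,3,6}:  v_{1} + v_{3} + v_{6} = 0  →  sig = (3;())

Signatures (|P|; sorted positive RHS coefficients), sorted:
[(2;(1)), (2;(1)), (3;())]


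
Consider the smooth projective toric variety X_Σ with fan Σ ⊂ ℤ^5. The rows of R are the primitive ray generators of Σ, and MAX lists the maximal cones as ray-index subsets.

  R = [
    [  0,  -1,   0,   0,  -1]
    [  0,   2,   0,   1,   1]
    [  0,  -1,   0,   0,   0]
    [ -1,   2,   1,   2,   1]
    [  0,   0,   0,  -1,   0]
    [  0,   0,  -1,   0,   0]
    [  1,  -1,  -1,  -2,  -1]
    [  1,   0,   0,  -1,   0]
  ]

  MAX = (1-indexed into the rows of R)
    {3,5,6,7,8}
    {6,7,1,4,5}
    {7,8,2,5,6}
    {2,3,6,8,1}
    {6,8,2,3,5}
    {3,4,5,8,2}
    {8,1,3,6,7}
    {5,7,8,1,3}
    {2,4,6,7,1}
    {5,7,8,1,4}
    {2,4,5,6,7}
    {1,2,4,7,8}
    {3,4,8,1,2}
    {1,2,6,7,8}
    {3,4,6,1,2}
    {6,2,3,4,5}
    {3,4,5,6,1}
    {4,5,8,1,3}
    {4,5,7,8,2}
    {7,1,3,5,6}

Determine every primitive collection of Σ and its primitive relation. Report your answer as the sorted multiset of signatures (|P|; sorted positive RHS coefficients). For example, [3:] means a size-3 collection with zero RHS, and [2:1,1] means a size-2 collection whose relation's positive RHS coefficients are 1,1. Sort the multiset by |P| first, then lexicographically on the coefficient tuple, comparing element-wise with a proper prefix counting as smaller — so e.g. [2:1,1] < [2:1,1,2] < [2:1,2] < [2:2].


|primitive collections| = 5. Relations:

  P = {3,4,7}:  v_{3} + v_{4} + v_{7} = 0 — sig = [3:]
  P = {4,6,8}:  v_{4} + v_{6} + v_{8} = v_{2} — sig = [3:1]
  P = {1,2,5}:  v_{1} + v_{2} + v_{5} = v_{4} + v_{7} — sig = [3:1,1]
  P = {2,3,7}:  v_{2} + v_{3} + v_{7} = v_{6} + v_{8} — sig = [3:1,1]
  P = {1,5,6,8}:  v_{1} + v_{5} + v_{6} + v_{8} = v_{7} — sig = [4:1]

Hence PRS(X_Σ) =
    [3:]
    [3:1]
    [3:1,1]
    [3:1,1]
    [4:1]


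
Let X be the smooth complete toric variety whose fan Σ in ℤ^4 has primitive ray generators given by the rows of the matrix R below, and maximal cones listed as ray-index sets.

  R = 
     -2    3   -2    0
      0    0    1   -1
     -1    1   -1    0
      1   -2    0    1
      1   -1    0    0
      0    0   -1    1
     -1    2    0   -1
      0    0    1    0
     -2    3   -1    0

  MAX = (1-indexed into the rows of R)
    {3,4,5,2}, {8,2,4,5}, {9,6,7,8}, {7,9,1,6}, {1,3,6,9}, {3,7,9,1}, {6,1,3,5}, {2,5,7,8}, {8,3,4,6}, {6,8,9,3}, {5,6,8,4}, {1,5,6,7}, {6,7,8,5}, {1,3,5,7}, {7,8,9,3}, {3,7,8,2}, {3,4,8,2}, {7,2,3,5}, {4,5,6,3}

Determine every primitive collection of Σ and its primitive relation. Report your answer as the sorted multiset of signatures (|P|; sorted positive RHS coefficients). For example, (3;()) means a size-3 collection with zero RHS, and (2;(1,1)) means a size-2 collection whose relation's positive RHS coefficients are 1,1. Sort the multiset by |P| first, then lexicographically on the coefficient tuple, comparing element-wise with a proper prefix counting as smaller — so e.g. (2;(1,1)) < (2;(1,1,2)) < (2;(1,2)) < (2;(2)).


Primitive collections (10):

  {2,6}:  v_{2} + v_{6} = 0  so sig = (2;())
  {4,7}:  v_{4} + v_{7} = 0  so sig = (2;())
  {1,8}:  v_{1} + v_{8} = v_{9}  so sig = (2;(1))
  {1,2}:  v_{1} + v_{2} = v_{3} + v_{7}  so sig = (2;(1,1))
  {1,4}:  v_{1} + v_{4} = v_{3} + v_{6}  so sig = (2;(1,1))
  {5,9}:  v_{5} + v_{9} = v_{6} + v_{7}  so sig = (2;(1,1))
  {2,9}:  v_{2} + v_{9} = v_{3} + v_{7} + v_{8}  so sig = (2;(1,1,1))
  {4,9}:  v_{4} + v_{9} = v_{3} + v_{6} + v_{8}  so sig = (2;(1,1,1))
  {3,5,8}:  v_{3} + v_{5} + v_{8} = 0  so sig = (3;())
  {3,6,7}:  v_{3} + v_{6} + v_{7} = v_{1}  so sig = (3;(1))

Sorted signature multiset PRS(X):
{ (2;()) ×2,  (2;(1)),  (2;(1,1)) ×3,  (2;(1,1,1)) ×2,  (3;()),  (3;(1)) }


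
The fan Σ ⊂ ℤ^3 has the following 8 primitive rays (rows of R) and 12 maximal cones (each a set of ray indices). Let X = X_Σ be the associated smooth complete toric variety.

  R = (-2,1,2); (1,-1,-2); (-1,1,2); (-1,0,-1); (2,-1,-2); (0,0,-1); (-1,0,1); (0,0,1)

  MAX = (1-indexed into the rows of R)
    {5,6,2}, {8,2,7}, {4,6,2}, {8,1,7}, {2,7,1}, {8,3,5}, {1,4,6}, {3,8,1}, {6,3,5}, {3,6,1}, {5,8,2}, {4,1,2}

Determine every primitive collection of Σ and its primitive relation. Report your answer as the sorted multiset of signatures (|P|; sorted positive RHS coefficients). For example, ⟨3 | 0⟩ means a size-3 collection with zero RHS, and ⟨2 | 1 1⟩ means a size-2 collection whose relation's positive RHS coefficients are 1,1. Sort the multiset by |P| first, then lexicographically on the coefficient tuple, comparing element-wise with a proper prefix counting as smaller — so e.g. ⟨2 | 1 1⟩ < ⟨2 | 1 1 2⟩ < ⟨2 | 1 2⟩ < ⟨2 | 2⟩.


Primitive collections (12):

  P = {1,5}:  v_{1} + v_{5} = 0  ⟹  sig = ⟨2 | 0⟩
  P = {2,3}:  v_{2} + v_{3} = 0  ⟹  sig = ⟨2 | 0⟩
  P = {6,8}:  v_{6} + v_{8} = 0  ⟹  sig = ⟨2 | 0⟩
  P = {3,4}:  v_{3} + v_{4} = v_{1} + v_{6}  ⟹  sig = ⟨2 | 1 1⟩
  P = {3,7}:  v_{3} + v_{7} = v_{1} + v_{8}  ⟹  sig = ⟨2 | 1 1⟩
  P = {4,5}:  v_{4} + v_{5} = v_{2} + v_{6}  ⟹  sig = ⟨2 | 1 1⟩
  P = {4,8}:  v_{4} + v_{8} = v_{1} + v_{2}  ⟹  sig = ⟨2 | 1 1⟩
  P = {5,7}:  v_{5} + v_{7} = v_{2} + v_{8}  ⟹  sig = ⟨2 | 1 1⟩
  P = {6,7}:  v_{6} + v_{7} = v_{1} + v_{2}  ⟹  sig = ⟨2 | 1 1⟩
  P = {4,7}:  v_{4} + v_{7} = 2·v_{1} + 2·v_{2}  ⟹  sig = ⟨2 | 2 2⟩
  P = {1,2,6}:  v_{1} + v_{2} + v_{6} = v_{4}  ⟹  sig = ⟨3 | 1⟩
  P = {1,2,8}:  v_{1} + v_{2} + v_{8} = v_{7}  ⟹  sig = ⟨3 | 1⟩

Hence PRS(X_Σ) =
[⟨2 | 0⟩, ⟨2 | 0⟩, ⟨2 | 0⟩, ⟨2 | 1 1⟩, ⟨2 | 1 1⟩, ⟨2 | 1 1⟩, ⟨2 | 1 1⟩, ⟨2 | 1 1⟩, ⟨2 | 1 1⟩, ⟨2 | 2 2⟩, ⟨3 | 1⟩, ⟨3 | 1⟩]
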